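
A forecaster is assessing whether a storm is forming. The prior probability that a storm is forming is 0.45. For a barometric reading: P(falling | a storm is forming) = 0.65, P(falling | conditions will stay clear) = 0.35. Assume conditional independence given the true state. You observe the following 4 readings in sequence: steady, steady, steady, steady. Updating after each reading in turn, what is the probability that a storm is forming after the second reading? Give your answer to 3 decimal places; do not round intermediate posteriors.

0.192

After 'steady': P(storm) = 0.35·0.4500 / (0.35·0.4500 + 0.65·0.5500) ≈ 0.3058
After 'steady': P(storm) = 0.35·0.3058 / (0.35·0.3058 + 0.65·0.6942) ≈ 0.1917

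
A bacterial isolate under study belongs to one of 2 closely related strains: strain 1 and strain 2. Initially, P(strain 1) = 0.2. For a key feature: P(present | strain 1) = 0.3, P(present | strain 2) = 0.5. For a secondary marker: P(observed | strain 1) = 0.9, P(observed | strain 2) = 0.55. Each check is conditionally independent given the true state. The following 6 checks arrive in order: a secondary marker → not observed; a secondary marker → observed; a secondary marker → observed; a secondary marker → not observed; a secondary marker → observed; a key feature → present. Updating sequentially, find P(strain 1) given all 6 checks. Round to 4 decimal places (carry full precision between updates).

0.0314

After a secondary marker='not observed': P(strain 1) = 0.1·0.2000 / (0.1·0.2000 + 0.45·0.8000) ≈ 0.0526
After a secondary marker='observed': P(strain 1) = 0.9·0.0526 / (0.9·0.0526 + 0.55·0.9474) ≈ 0.0833
After a secondary marker='observed': P(strain 1) = 0.9·0.0833 / (0.9·0.0833 + 0.55·0.9167) ≈ 0.1295
After a secondary marker='not observed': P(strain 1) = 0.1·0.1295 / (0.1·0.1295 + 0.45·0.8705) ≈ 0.0320
After a secondary marker='observed': P(strain 1) = 0.9·0.0320 / (0.9·0.0320 + 0.55·0.9680) ≈ 0.0513
After a key feature='present': P(strain 1) = 0.3·0.0513 / (0.3·0.0513 + 0.5·0.9487) ≈ 0.0314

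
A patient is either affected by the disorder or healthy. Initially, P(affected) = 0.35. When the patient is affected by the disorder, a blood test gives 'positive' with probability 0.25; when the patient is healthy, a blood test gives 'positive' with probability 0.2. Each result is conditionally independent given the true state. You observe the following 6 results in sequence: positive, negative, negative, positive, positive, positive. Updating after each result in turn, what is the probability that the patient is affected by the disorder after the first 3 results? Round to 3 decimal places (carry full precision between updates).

0.372

After 'positive': P(affected) = 0.25·0.3500 / (0.25·0.3500 + 0.2·0.6500) ≈ 0.4023
After 'negative': P(affected) = 0.75·0.4023 / (0.75·0.4023 + 0.8·0.5977) ≈ 0.3869
After 'negative': P(affected) = 0.75·0.3869 / (0.75·0.3869 + 0.8·0.6131) ≈ 0.3717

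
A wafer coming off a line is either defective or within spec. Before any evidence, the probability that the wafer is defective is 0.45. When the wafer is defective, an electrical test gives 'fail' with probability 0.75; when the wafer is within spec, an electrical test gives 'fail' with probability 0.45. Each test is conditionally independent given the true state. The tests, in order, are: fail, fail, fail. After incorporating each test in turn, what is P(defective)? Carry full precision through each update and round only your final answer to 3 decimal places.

Apply Bayes' rule sequentially, carrying P(defective) forward.
After 'fail': P(defective) = 0.75·0.4500 / (0.75·0.4500 + 0.45·0.5500) ≈ 0.5769
After 'fail': P(defective) = 0.75·0.5769 / (0.75·0.5769 + 0.45·0.4231) ≈ 0.6944
After 'fail': P(defective) = 0.75·0.6944 / (0.75·0.6944 + 0.45·0.3056) ≈ 0.7911

0.791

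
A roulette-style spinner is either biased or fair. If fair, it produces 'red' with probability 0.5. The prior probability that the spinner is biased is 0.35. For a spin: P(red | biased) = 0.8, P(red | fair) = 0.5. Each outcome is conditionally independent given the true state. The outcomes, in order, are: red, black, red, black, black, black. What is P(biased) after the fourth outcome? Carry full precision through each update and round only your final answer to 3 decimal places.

0.181

Each posterior becomes the prior for the next update.
After 'red': P(biased) = 0.8·0.3500 / (0.8·0.3500 + 0.5·0.6500) ≈ 0.4628
After 'black': P(biased) = 0.2·0.4628 / (0.2·0.4628 + 0.5·0.5372) ≈ 0.2563
After 'red': P(biased) = 0.8·0.2563 / (0.8·0.2563 + 0.5·0.7437) ≈ 0.3554
After 'black': P(biased) = 0.2·0.3554 / (0.2·0.3554 + 0.5·0.6446) ≈ 0.1807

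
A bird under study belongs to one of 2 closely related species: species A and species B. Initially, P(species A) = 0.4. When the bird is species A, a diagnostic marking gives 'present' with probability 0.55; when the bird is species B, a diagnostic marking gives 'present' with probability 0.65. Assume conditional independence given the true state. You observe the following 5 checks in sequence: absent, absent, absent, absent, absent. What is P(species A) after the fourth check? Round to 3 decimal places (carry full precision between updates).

0.646

After 'absent': P(species A) = 0.45·0.4000 / (0.45·0.4000 + 0.35·0.6000) ≈ 0.4615
After 'absent': P(species A) = 0.45·0.4615 / (0.45·0.4615 + 0.35·0.5385) ≈ 0.5243
After 'absent': P(species A) = 0.45·0.5243 / (0.45·0.5243 + 0.35·0.4757) ≈ 0.5862
After 'absent': P(species A) = 0.45·0.5862 / (0.45·0.5862 + 0.35·0.4138) ≈ 0.6456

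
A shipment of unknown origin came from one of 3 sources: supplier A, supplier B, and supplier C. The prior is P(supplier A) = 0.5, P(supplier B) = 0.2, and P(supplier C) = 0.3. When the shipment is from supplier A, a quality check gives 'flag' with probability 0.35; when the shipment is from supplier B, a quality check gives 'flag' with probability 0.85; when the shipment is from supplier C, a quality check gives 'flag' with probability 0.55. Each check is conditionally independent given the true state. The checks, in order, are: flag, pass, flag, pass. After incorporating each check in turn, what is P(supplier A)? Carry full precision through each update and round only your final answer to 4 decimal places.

0.5447

After 'flag': normaliser = 0.35·0.5000 + 0.85·0.2000 + 0.55·0.3000; P(supplier A) ≈ 0.3431, P(supplier B) ≈ 0.3333, P(supplier C) ≈ 0.3235
After 'pass': normaliser = 0.65·0.3431 + 0.15·0.3333 + 0.45·0.3235; P(supplier A) ≈ 0.5328, P(supplier B) ≈ 0.1194, P(supplier C) ≈ 0.3478
After 'flag': normaliser = 0.35·0.5328 + 0.85·0.1194 + 0.55·0.3478; P(supplier A) ≈ 0.3891, P(supplier B) ≈ 0.2118, P(supplier C) ≈ 0.3991
After 'pass': normaliser = 0.65·0.3891 + 0.15·0.2118 + 0.45·0.3991; P(supplier A) ≈ 0.5447, P(supplier B) ≈ 0.0684, P(supplier C) ≈ 0.3868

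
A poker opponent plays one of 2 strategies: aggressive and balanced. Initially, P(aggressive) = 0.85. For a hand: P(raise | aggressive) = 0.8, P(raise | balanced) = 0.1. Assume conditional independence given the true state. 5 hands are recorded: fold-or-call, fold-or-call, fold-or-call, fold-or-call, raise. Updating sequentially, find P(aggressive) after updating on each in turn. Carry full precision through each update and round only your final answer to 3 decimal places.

0.100

After 'fold-or-call': P(aggressive) = 0.2·0.8500 / (0.2·0.8500 + 0.9·0.1500) ≈ 0.5574
After 'fold-or-call': P(aggressive) = 0.2·0.5574 / (0.2·0.5574 + 0.9·0.4426) ≈ 0.2186
After 'fold-or-call': P(aggressive) = 0.2·0.2186 / (0.2·0.2186 + 0.9·0.7814) ≈ 0.0585
After 'fold-or-call': P(aggressive) = 0.2·0.0585 / (0.2·0.0585 + 0.9·0.9415) ≈ 0.0136
After 'raise': P(aggressive) = 0.8·0.0136 / (0.8·0.0136 + 0.1·0.9864) ≈ 0.0995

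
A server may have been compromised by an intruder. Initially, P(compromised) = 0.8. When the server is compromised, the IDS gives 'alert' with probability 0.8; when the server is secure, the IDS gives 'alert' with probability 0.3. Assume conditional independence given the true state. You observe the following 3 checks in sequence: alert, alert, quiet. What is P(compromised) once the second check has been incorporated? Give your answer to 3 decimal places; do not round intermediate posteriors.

Each posterior becomes the prior for the next update.
After 'alert': P(compromised) = 0.8·0.8000 / (0.8·0.8000 + 0.3·0.2000) ≈ 0.9143
After 'alert': P(compromised) = 0.8·0.9143 / (0.8·0.9143 + 0.3·0.0857) ≈ 0.9660

0.966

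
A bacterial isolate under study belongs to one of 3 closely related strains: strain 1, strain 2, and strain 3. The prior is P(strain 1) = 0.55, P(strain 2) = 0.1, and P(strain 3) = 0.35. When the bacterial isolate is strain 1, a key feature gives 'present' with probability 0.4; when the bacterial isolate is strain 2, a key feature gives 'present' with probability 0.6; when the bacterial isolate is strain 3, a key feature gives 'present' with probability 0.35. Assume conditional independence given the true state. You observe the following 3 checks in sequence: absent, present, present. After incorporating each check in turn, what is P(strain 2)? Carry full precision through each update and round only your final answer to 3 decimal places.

0.151

Each posterior becomes the prior for the next update.
After 'absent': normaliser = 0.6·0.5500 + 0.4·0.1000 + 0.65·0.3500; P(strain 1) ≈ 0.5523, P(strain 2) ≈ 0.0669, P(strain 3) ≈ 0.3808
After 'present': normaliser = 0.4·0.5523 + 0.6·0.0669 + 0.35·0.3808; P(strain 1) ≈ 0.5602, P(strain 2) ≈ 0.1019, P(strain 3) ≈ 0.3379
After 'present': normaliser = 0.4·0.5602 + 0.6·0.1019 + 0.35·0.3379; P(strain 1) ≈ 0.5554, P(strain 2) ≈ 0.1515, P(strain 3) ≈ 0.2931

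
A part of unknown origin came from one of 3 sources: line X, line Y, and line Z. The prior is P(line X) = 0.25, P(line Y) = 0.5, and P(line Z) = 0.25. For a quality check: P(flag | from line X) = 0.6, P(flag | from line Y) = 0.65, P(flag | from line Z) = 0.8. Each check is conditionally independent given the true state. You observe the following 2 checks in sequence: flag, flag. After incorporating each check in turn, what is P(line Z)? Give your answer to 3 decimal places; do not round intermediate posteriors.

After 'flag': normaliser = 0.6·0.2500 + 0.65·0.5000 + 0.8·0.2500; P(line X) ≈ 0.2222, P(line Y) ≈ 0.4815, P(line Z) ≈ 0.2963
After 'flag': normaliser = 0.6·0.2222 + 0.65·0.4815 + 0.8·0.2963; P(line X) ≈ 0.1951, P(line Y) ≈ 0.4580, P(line Z) ≈ 0.3469

0.347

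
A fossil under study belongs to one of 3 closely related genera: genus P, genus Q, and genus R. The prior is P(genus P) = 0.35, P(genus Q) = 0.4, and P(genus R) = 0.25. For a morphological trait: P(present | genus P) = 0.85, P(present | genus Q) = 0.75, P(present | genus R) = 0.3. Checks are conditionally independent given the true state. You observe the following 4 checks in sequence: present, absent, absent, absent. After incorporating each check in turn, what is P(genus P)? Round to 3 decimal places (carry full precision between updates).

After 'present': normaliser = 0.85·0.3500 + 0.75·0.4000 + 0.3·0.2500; P(genus P) ≈ 0.4424, P(genus Q) ≈ 0.4461, P(genus R) ≈ 0.1115
After 'absent': normaliser = 0.15·0.4424 + 0.25·0.4461 + 0.7·0.1115; P(genus P) ≈ 0.2593, P(genus Q) ≈ 0.4357, P(genus R) ≈ 0.3050
After 'absent': normaliser = 0.15·0.2593 + 0.25·0.4357 + 0.7·0.3050; P(genus P) ≈ 0.1076, P(genus Q) ≈ 0.3015, P(genus R) ≈ 0.5909
After 'absent': normaliser = 0.15·0.1076 + 0.25·0.3015 + 0.7·0.5909; P(genus P) ≈ 0.0320, P(genus Q) ≈ 0.1492, P(genus R) ≈ 0.8188

0.032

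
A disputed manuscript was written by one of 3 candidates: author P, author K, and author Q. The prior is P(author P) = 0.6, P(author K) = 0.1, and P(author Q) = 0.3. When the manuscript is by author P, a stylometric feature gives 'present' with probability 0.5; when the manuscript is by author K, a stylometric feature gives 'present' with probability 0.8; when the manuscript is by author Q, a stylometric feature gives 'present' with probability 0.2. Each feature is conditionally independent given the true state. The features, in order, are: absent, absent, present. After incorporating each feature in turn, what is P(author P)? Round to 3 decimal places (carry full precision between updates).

0.643

Each posterior becomes the prior for the next update.
After 'absent': normaliser = 0.5·0.6000 + 0.2·0.1000 + 0.8·0.3000; P(author P) ≈ 0.5357, P(author K) ≈ 0.0357, P(author Q) ≈ 0.4286
After 'absent': normaliser = 0.5·0.5357 + 0.2·0.0357 + 0.8·0.4286; P(author P) ≈ 0.4335, P(author K) ≈ 0.0116, P(author Q) ≈ 0.5549
After 'present': normaliser = 0.5·0.4335 + 0.8·0.0116 + 0.2·0.5549; P(author P) ≈ 0.6432, P(author K) ≈ 0.0274, P(author Q) ≈ 0.3293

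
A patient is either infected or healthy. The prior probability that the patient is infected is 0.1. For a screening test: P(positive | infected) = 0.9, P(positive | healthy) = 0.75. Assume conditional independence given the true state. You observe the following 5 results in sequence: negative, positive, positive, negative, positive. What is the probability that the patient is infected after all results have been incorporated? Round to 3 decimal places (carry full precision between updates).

After 'negative': P(infected) = 0.1·0.1000 / (0.1·0.1000 + 0.25·0.9000) ≈ 0.0426
After 'positive': P(infected) = 0.9·0.0426 / (0.9·0.0426 + 0.75·0.9574) ≈ 0.0506
After 'positive': P(infected) = 0.9·0.0506 / (0.9·0.0506 + 0.75·0.9494) ≈ 0.0602
After 'negative': P(infected) = 0.1·0.0602 / (0.1·0.0602 + 0.25·0.9398) ≈ 0.0250
After 'positive': P(infected) = 0.9·0.0250 / (0.9·0.0250 + 0.75·0.9750) ≈ 0.0298

0.030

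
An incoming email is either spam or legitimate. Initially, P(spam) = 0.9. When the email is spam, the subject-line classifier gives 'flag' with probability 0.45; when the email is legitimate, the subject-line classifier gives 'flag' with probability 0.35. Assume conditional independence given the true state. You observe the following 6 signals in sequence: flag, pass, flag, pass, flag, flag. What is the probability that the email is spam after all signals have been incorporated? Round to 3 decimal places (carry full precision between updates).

0.946

After 'flag': P(spam) = 0.45·0.9000 / (0.45·0.9000 + 0.35·0.1000) ≈ 0.9205
After 'pass': P(spam) = 0.55·0.9205 / (0.55·0.9205 + 0.65·0.0795) ≈ 0.9073
After 'flag': P(spam) = 0.45·0.9073 / (0.45·0.9073 + 0.35·0.0927) ≈ 0.9264
After 'pass': P(spam) = 0.55·0.9264 / (0.55·0.9264 + 0.65·0.0736) ≈ 0.9142
After 'flag': P(spam) = 0.45·0.9142 / (0.45·0.9142 + 0.35·0.0858) ≈ 0.9320
After 'flag': P(spam) = 0.45·0.9320 / (0.45·0.9320 + 0.35·0.0680) ≈ 0.9463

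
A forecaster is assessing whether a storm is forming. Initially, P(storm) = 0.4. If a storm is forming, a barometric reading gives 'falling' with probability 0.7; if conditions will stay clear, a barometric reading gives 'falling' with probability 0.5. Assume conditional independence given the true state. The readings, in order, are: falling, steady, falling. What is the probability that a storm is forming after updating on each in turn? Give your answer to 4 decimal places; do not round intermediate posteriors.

0.4395

After 'falling': P(storm) = 0.7·0.4000 / (0.7·0.4000 + 0.5·0.6000) ≈ 0.4828
After 'steady': P(storm) = 0.3·0.4828 / (0.3·0.4828 + 0.5·0.5172) ≈ 0.3590
After 'falling': P(storm) = 0.7·0.3590 / (0.7·0.3590 + 0.5·0.6410) ≈ 0.4395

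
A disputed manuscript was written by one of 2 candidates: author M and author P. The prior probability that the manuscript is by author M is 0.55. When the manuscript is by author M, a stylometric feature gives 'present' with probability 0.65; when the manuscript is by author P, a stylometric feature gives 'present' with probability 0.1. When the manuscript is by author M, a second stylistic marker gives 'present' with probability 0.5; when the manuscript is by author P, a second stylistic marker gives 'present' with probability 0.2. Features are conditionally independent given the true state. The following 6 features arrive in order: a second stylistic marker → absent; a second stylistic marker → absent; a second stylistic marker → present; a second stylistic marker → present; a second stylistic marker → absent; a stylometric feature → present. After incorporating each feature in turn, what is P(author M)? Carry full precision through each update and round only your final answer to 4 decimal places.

0.9238

After a second stylistic marker='absent': P(author M) = 0.5·0.5500 / (0.5·0.5500 + 0.8·0.4500) ≈ 0.4331
After a second stylistic marker='absent': P(author M) = 0.5·0.4331 / (0.5·0.4331 + 0.8·0.5669) ≈ 0.3231
After a second stylistic marker='present': P(author M) = 0.5·0.3231 / (0.5·0.3231 + 0.2·0.6769) ≈ 0.5441
After a second stylistic marker='present': P(author M) = 0.5·0.5441 / (0.5·0.5441 + 0.2·0.4559) ≈ 0.7490
After a second stylistic marker='absent': P(author M) = 0.5·0.7490 / (0.5·0.7490 + 0.8·0.2510) ≈ 0.6510
After a stylometric feature='present': P(author M) = 0.65·0.6510 / (0.65·0.6510 + 0.1·0.3490) ≈ 0.9238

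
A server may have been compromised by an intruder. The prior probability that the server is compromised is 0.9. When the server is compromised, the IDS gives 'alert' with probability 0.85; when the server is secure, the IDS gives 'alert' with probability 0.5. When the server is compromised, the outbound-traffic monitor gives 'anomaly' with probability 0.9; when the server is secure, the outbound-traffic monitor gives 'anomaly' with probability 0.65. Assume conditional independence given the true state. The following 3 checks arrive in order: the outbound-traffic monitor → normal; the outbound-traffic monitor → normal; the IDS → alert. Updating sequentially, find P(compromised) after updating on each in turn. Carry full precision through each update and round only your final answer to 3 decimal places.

After the outbound-traffic monitor='normal': P(compromised) = 0.1·0.9000 / (0.1·0.9000 + 0.35·0.1000) ≈ 0.7200
After the outbound-traffic monitor='normal': P(compromised) = 0.1·0.7200 / (0.1·0.7200 + 0.35·0.2800) ≈ 0.4235
After the IDS='alert': P(compromised) = 0.85·0.4235 / (0.85·0.4235 + 0.5·0.5765) ≈ 0.5554

0.555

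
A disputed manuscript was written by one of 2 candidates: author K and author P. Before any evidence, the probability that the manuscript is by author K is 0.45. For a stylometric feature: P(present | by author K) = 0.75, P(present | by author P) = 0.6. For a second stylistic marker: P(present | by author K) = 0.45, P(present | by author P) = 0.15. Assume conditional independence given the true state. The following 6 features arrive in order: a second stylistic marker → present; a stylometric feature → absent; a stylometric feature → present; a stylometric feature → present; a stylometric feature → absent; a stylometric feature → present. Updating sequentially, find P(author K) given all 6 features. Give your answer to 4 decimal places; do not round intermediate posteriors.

Apply Bayes' rule sequentially, carrying P(author K) forward.
After a second stylistic marker='present': P(author K) = 0.45·0.4500 / (0.45·0.4500 + 0.15·0.5500) ≈ 0.7105
After a stylometric feature='absent': P(author K) = 0.25·0.7105 / (0.25·0.7105 + 0.4·0.2895) ≈ 0.6054
After a stylometric feature='present': P(author K) = 0.75·0.6054 / (0.75·0.6054 + 0.6·0.3946) ≈ 0.6573
After a stylometric feature='present': P(author K) = 0.75·0.6573 / (0.75·0.6573 + 0.6·0.3427) ≈ 0.7056
After a stylometric feature='absent': P(author K) = 0.25·0.7056 / (0.25·0.7056 + 0.4·0.2944) ≈ 0.5997
After a stylometric feature='present': P(author K) = 0.75·0.5997 / (0.75·0.5997 + 0.6·0.4003) ≈ 0.6519

0.6519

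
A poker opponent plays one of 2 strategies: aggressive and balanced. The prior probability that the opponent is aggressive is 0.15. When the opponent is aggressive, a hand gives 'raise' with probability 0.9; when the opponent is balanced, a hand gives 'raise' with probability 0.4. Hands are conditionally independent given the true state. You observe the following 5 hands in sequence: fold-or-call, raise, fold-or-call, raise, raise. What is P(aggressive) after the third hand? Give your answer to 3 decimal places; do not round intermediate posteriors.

After 'fold-or-call': P(aggressive) = 0.1·0.1500 / (0.1·0.1500 + 0.6·0.8500) ≈ 0.0286
After 'raise': P(aggressive) = 0.9·0.0286 / (0.9·0.0286 + 0.4·0.9714) ≈ 0.0621
After 'fold-or-call': P(aggressive) = 0.1·0.0621 / (0.1·0.0621 + 0.6·0.9379) ≈ 0.0109

0.011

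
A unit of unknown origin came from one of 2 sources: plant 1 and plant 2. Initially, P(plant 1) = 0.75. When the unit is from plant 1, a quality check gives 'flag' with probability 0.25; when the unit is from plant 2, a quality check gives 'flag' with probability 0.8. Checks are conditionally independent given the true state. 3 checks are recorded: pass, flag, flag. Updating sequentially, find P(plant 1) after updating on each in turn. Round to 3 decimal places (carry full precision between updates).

0.523

After 'pass': P(plant 1) = 0.75·0.7500 / (0.75·0.7500 + 0.2·0.2500) ≈ 0.9184
After 'flag': P(plant 1) = 0.25·0.9184 / (0.25·0.9184 + 0.8·0.0816) ≈ 0.7785
After 'flag': P(plant 1) = 0.25·0.7785 / (0.25·0.7785 + 0.8·0.2215) ≈ 0.5235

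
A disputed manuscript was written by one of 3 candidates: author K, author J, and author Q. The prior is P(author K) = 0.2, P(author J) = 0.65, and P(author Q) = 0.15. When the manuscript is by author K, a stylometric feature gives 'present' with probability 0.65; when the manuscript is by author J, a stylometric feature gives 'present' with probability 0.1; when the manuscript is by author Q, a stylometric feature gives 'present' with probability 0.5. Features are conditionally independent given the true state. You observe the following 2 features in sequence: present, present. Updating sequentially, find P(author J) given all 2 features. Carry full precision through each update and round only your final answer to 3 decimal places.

After 'present': normaliser = 0.65·0.2000 + 0.1·0.6500 + 0.5·0.1500; P(author K) ≈ 0.4815, P(author J) ≈ 0.2407, P(author Q) ≈ 0.2778
After 'present': normaliser = 0.65·0.4815 + 0.1·0.2407 + 0.5·0.2778; P(author K) ≈ 0.6576, P(author J) ≈ 0.0506, P(author Q) ≈ 0.2918

0.051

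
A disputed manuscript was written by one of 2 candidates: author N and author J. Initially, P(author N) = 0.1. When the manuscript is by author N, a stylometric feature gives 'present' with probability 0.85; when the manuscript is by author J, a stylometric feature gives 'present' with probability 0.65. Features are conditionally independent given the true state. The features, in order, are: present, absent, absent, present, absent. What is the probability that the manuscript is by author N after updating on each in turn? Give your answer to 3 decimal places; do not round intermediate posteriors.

0.015

After 'present': P(author N) = 0.85·0.1000 / (0.85·0.1000 + 0.65·0.9000) ≈ 0.1269
After 'absent': P(author N) = 0.15·0.1269 / (0.15·0.1269 + 0.35·0.8731) ≈ 0.0586
After 'absent': P(author N) = 0.15·0.0586 / (0.15·0.0586 + 0.35·0.9414) ≈ 0.0260
After 'present': P(author N) = 0.85·0.0260 / (0.85·0.0260 + 0.65·0.9740) ≈ 0.0337
After 'absent': P(author N) = 0.15·0.0337 / (0.15·0.0337 + 0.35·0.9663) ≈ 0.0147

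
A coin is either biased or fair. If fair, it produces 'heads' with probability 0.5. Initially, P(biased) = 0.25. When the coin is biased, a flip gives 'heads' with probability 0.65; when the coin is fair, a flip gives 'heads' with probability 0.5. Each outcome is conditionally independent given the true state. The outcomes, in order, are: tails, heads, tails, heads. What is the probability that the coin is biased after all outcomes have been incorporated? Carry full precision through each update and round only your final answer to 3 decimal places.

Each posterior becomes the prior for the next update.
After 'tails': P(biased) = 0.35·0.2500 / (0.35·0.2500 + 0.5·0.7500) ≈ 0.1892
After 'heads': P(biased) = 0.65·0.1892 / (0.65·0.1892 + 0.5·0.8108) ≈ 0.2327
After 'tails': P(biased) = 0.35·0.2327 / (0.35·0.2327 + 0.5·0.7673) ≈ 0.1751
After 'heads': P(biased) = 0.65·0.1751 / (0.65·0.1751 + 0.5·0.8249) ≈ 0.2163

0.216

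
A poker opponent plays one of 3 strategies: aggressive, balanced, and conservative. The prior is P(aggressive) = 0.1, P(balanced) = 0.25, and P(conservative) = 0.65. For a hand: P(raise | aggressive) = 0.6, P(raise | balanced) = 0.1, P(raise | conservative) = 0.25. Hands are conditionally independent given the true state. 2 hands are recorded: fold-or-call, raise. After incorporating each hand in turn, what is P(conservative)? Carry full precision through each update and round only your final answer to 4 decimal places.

0.7238

Apply Bayes' rule sequentially, carrying P(conservative) forward.
After 'fold-or-call': normaliser = 0.4·0.1000 + 0.9·0.2500 + 0.75·0.6500; P(aggressive) ≈ 0.0532, P(balanced) ≈ 0.2990, P(conservative) ≈ 0.6478
After 'raise': normaliser = 0.6·0.0532 + 0.1·0.2990 + 0.25·0.6478; P(aggressive) ≈ 0.1425, P(balanced) ≈ 0.1336, P(conservative) ≈ 0.7238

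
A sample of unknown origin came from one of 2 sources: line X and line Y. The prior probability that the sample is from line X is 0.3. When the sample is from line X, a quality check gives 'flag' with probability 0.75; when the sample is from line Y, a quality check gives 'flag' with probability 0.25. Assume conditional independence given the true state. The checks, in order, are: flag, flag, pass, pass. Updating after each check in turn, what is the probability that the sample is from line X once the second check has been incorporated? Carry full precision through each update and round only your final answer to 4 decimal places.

After 'flag': P(line X) = 0.75·0.3000 / (0.75·0.3000 + 0.25·0.7000) ≈ 0.5625
After 'flag': P(line X) = 0.75·0.5625 / (0.75·0.5625 + 0.25·0.4375) ≈ 0.7941

0.7941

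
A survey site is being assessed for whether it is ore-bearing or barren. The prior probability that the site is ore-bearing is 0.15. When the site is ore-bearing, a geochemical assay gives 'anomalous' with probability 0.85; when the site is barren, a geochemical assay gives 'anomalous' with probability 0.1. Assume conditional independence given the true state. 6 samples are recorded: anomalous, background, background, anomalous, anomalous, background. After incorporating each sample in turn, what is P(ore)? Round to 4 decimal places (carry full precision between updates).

After 'anomalous': P(ore) = 0.85·0.1500 / (0.85·0.1500 + 0.1·0.8500) ≈ 0.6000
After 'background': P(ore) = 0.15·0.6000 / (0.15·0.6000 + 0.9·0.4000) ≈ 0.2000
After 'background': P(ore) = 0.15·0.2000 / (0.15·0.2000 + 0.9·0.8000) ≈ 0.0400
After 'anomalous': P(ore) = 0.85·0.0400 / (0.85·0.0400 + 0.1·0.9600) ≈ 0.2615
After 'anomalous': P(ore) = 0.85·0.2615 / (0.85·0.2615 + 0.1·0.7385) ≈ 0.7506
After 'background': P(ore) = 0.15·0.7506 / (0.15·0.7506 + 0.9·0.2494) ≈ 0.3341

0.3341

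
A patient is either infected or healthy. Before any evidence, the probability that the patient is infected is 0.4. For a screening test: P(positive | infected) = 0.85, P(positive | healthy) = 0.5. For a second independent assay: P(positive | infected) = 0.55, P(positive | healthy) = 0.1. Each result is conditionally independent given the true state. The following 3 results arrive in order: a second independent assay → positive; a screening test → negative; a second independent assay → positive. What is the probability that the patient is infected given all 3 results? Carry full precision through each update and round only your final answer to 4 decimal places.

0.8582

After a second independent assay='positive': P(infected) = 0.55·0.4000 / (0.55·0.4000 + 0.1·0.6000) ≈ 0.7857
After a screening test='negative': P(infected) = 0.15·0.7857 / (0.15·0.7857 + 0.5·0.2143) ≈ 0.5238
After a second independent assay='positive': P(infected) = 0.55·0.5238 / (0.55·0.5238 + 0.1·0.4762) ≈ 0.8582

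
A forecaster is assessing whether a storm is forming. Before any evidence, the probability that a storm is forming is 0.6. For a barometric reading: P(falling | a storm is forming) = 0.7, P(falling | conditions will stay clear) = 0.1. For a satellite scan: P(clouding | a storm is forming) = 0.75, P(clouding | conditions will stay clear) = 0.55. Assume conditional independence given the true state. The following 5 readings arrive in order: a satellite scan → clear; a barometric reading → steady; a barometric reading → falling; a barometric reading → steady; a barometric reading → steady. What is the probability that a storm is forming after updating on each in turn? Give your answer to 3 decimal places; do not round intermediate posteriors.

After a satellite scan='clear': P(storm) = 0.25·0.6000 / (0.25·0.6000 + 0.45·0.4000) ≈ 0.4545
After a barometric reading='steady': P(storm) = 0.3·0.4545 / (0.3·0.4545 + 0.9·0.5455) ≈ 0.2174
After a barometric reading='falling': P(storm) = 0.7·0.2174 / (0.7·0.2174 + 0.1·0.7826) ≈ 0.6604
After a barometric reading='steady': P(storm) = 0.3·0.6604 / (0.3·0.6604 + 0.9·0.3396) ≈ 0.3933
After a barometric reading='steady': P(storm) = 0.3·0.3933 / (0.3·0.3933 + 0.9·0.6067) ≈ 0.1777

0.178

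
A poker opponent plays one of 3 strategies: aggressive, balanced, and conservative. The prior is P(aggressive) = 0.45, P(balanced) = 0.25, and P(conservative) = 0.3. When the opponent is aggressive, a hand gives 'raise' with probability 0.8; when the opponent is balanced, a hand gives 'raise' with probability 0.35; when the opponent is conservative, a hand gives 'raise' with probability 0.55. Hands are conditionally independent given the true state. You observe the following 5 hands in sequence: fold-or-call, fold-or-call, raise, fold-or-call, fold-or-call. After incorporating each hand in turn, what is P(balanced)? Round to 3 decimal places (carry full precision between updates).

Each posterior becomes the prior for the next update.
After 'fold-or-call': normaliser = 0.2·0.4500 + 0.65·0.2500 + 0.45·0.3000; P(aggressive) ≈ 0.2323, P(balanced) ≈ 0.4194, P(conservative) ≈ 0.3484
After 'fold-or-call': normaliser = 0.2·0.2323 + 0.65·0.4194 + 0.45·0.3484; P(aggressive) ≈ 0.0976, P(balanced) ≈ 0.5729, P(conservative) ≈ 0.3295
After 'raise': normaliser = 0.8·0.0976 + 0.35·0.5729 + 0.55·0.3295; P(aggressive) ≈ 0.1698, P(balanced) ≈ 0.4360, P(conservative) ≈ 0.3941
After 'fold-or-call': normaliser = 0.2·0.1698 + 0.65·0.4360 + 0.45·0.3941; P(aggressive) ≈ 0.0687, P(balanced) ≈ 0.5729, P(conservative) ≈ 0.3585
After 'fold-or-call': normaliser = 0.2·0.0687 + 0.65·0.5729 + 0.45·0.3585; P(aggressive) ≈ 0.0251, P(balanced) ≈ 0.6802, P(conservative) ≈ 0.2947

0.680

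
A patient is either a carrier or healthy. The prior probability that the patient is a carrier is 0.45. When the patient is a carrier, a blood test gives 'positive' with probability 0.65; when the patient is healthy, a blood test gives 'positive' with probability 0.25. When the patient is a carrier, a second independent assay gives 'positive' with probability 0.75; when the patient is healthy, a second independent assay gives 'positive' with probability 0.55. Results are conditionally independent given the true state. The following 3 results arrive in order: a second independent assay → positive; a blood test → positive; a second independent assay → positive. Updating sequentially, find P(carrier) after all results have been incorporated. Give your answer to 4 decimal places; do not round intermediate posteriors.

Apply Bayes' rule sequentially, carrying P(carrier) forward.
After a second independent assay='positive': P(carrier) = 0.75·0.4500 / (0.75·0.4500 + 0.55·0.5500) ≈ 0.5273
After a blood test='positive': P(carrier) = 0.65·0.5273 / (0.65·0.5273 + 0.25·0.4727) ≈ 0.7436
After a second independent assay='positive': P(carrier) = 0.75·0.7436 / (0.75·0.7436 + 0.55·0.2564) ≈ 0.7982

0.7982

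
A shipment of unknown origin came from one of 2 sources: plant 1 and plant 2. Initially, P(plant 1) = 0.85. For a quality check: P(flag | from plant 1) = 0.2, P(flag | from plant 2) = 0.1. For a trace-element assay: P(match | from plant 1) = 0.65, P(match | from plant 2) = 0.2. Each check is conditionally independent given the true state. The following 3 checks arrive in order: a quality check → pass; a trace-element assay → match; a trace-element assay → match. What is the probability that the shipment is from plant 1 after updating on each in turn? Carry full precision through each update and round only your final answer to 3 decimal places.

0.982

After a quality check='pass': P(plant 1) = 0.8·0.8500 / (0.8·0.8500 + 0.9·0.1500) ≈ 0.8344
After a trace-element assay='match': P(plant 1) = 0.65·0.8344 / (0.65·0.8344 + 0.2·0.1656) ≈ 0.9424
After a trace-element assay='match': P(plant 1) = 0.65·0.9424 / (0.65·0.9424 + 0.2·0.0576) ≈ 0.9816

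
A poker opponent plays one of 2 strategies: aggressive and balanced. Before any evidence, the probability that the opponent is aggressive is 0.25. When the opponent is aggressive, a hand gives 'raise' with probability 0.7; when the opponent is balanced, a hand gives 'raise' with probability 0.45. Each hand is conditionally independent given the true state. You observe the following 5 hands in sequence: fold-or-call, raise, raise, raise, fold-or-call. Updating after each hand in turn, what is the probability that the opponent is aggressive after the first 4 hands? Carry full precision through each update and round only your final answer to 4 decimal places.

After 'fold-or-call': P(aggressive) = 0.3·0.2500 / (0.3·0.2500 + 0.55·0.7500) ≈ 0.1538
After 'raise': P(aggressive) = 0.7·0.1538 / (0.7·0.1538 + 0.45·0.8462) ≈ 0.2205
After 'raise': P(aggressive) = 0.7·0.2205 / (0.7·0.2205 + 0.45·0.7795) ≈ 0.3055
After 'raise': P(aggressive) = 0.7·0.3055 / (0.7·0.3055 + 0.45·0.6945) ≈ 0.4063

0.4063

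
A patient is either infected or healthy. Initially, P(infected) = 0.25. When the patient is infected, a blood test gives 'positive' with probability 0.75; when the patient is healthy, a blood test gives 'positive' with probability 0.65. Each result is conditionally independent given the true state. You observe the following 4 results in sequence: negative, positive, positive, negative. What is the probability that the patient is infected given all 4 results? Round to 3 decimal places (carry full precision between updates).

After 'negative': P(infected) = 0.25·0.2500 / (0.25·0.2500 + 0.35·0.7500) ≈ 0.1923
After 'positive': P(infected) = 0.75·0.1923 / (0.75·0.1923 + 0.65·0.8077) ≈ 0.2155
After 'positive': P(infected) = 0.75·0.2155 / (0.75·0.2155 + 0.65·0.7845) ≈ 0.2407
After 'negative': P(infected) = 0.25·0.2407 / (0.25·0.2407 + 0.35·0.7593) ≈ 0.1846

0.185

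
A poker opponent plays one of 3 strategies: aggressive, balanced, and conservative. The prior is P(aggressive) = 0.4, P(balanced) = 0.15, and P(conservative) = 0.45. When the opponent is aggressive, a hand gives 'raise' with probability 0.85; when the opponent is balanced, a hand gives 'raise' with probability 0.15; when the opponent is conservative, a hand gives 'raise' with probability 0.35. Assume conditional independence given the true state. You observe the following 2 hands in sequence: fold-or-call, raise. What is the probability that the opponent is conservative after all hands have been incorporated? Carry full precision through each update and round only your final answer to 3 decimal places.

0.593

After 'fold-or-call': normaliser = 0.15·0.4000 + 0.85·0.1500 + 0.65·0.4500; P(aggressive) ≈ 0.1250, P(balanced) ≈ 0.2656, P(conservative) ≈ 0.6094
After 'raise': normaliser = 0.85·0.1250 + 0.15·0.2656 + 0.35·0.6094; P(aggressive) ≈ 0.2957, P(balanced) ≈ 0.1109, P(conservative) ≈ 0.5935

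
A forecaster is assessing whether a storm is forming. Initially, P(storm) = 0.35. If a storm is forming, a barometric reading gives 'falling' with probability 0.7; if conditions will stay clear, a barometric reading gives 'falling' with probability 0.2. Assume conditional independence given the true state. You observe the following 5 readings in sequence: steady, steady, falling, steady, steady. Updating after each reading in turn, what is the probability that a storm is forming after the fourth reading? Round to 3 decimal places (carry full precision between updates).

0.090

After 'steady': P(storm) = 0.3·0.3500 / (0.3·0.3500 + 0.8·0.6500) ≈ 0.1680
After 'steady': P(storm) = 0.3·0.1680 / (0.3·0.1680 + 0.8·0.8320) ≈ 0.0704
After 'falling': P(storm) = 0.7·0.0704 / (0.7·0.0704 + 0.2·0.9296) ≈ 0.2095
After 'steady': P(storm) = 0.3·0.2095 / (0.3·0.2095 + 0.8·0.7905) ≈ 0.0904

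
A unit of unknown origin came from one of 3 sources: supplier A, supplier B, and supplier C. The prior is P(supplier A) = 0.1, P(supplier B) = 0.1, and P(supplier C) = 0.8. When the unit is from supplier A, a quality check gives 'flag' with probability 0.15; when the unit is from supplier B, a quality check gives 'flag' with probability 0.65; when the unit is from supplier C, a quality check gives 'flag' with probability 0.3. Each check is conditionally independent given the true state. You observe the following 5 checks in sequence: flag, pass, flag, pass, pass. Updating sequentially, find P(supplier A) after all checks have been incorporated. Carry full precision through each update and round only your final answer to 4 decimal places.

0.0495

Apply Bayes' rule sequentially, carrying P(supplier A) forward.
After 'flag': normaliser = 0.15·0.1000 + 0.65·0.1000 + 0.3·0.8000; P(supplier A) ≈ 0.0469, P(supplier B) ≈ 0.2031, P(supplier C) ≈ 0.7500
After 'pass': normaliser = 0.85·0.0469 + 0.35·0.2031 + 0.7·0.7500; P(supplier A) ≈ 0.0627, P(supplier B) ≈ 0.1118, P(supplier C) ≈ 0.8256
After 'flag': normaliser = 0.15·0.0627 + 0.65·0.1118 + 0.3·0.8256; P(supplier A) ≈ 0.0285, P(supplier B) ≈ 0.2204, P(supplier C) ≈ 0.7511
After 'pass': normaliser = 0.85·0.0285 + 0.35·0.2204 + 0.7·0.7511; P(supplier A) ≈ 0.0386, P(supplier B) ≈ 0.1230, P(supplier C) ≈ 0.8384
After 'pass': normaliser = 0.85·0.0386 + 0.35·0.1230 + 0.7·0.8384; P(supplier A) ≈ 0.0495, P(supplier B) ≈ 0.0650, P(supplier C) ≈ 0.8855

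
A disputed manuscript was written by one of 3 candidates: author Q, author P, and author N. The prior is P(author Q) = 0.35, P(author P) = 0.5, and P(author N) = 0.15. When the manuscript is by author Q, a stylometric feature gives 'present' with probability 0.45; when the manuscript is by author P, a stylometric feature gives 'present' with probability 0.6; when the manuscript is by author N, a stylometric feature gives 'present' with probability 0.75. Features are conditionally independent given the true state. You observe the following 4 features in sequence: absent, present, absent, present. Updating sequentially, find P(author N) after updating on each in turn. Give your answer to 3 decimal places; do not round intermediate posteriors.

0.095

Each posterior becomes the prior for the next update.
After 'absent': normaliser = 0.55·0.3500 + 0.4·0.5000 + 0.25·0.1500; P(author Q) ≈ 0.4477, P(author P) ≈ 0.4651, P(author N) ≈ 0.0872
After 'present': normaliser = 0.45·0.4477 + 0.6·0.4651 + 0.75·0.0872; P(author Q) ≈ 0.3690, P(author P) ≈ 0.5112, P(author N) ≈ 0.1198
After 'absent': normaliser = 0.55·0.3690 + 0.4·0.5112 + 0.25·0.1198; P(author Q) ≈ 0.4640, P(author P) ≈ 0.4675, P(author N) ≈ 0.0685
After 'present': normaliser = 0.45·0.4640 + 0.6·0.4675 + 0.75·0.0685; P(author Q) ≈ 0.3862, P(author P) ≈ 0.5188, P(author N) ≈ 0.0950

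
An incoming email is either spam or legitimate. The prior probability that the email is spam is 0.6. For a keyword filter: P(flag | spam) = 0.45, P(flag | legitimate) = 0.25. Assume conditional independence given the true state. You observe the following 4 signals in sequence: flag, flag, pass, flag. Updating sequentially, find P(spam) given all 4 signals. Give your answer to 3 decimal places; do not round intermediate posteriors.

0.865

Each posterior becomes the prior for the next update.
After 'flag': P(spam) = 0.45·0.6000 / (0.45·0.6000 + 0.25·0.4000) ≈ 0.7297
After 'flag': P(spam) = 0.45·0.7297 / (0.45·0.7297 + 0.25·0.2703) ≈ 0.8294
After 'pass': P(spam) = 0.55·0.8294 / (0.55·0.8294 + 0.75·0.1706) ≈ 0.7809
After 'flag': P(spam) = 0.45·0.7809 / (0.45·0.7809 + 0.25·0.2191) ≈ 0.8651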